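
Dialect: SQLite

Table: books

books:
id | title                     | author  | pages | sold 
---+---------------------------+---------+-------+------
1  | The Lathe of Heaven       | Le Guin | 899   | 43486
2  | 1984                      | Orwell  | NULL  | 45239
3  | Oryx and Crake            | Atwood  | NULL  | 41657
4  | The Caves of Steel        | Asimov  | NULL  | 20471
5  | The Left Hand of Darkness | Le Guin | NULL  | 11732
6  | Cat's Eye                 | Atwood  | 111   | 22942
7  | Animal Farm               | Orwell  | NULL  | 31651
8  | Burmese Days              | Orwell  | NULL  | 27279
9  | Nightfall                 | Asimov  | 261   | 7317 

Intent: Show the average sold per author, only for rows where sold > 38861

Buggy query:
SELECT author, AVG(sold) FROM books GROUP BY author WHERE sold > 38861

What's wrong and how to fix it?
Bug: Row-level WHERE must come before GROUP BY in the clause order

Fix: Place WHERE between FROM and GROUP BY

Corrected query:
SELECT author, AVG(sold) FROM books WHERE sold > 38861 GROUP BY author

Result:
author  | AVG(sold)
--------+----------
Atwood  | 41657    
Le Guin | 43486    
Orwell  | 45239    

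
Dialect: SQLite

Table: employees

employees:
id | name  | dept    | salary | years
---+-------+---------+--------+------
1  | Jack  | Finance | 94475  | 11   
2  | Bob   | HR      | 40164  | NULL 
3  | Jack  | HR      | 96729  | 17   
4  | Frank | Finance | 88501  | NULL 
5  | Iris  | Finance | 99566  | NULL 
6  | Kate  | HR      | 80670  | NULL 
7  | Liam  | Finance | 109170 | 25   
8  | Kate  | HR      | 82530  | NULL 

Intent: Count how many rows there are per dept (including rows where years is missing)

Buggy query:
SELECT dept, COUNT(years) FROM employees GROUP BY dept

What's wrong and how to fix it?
Bug: COUNT(column) counts non-NULL values only; rows with NULL years aren't counted

Fix: Replace COUNT(years) with COUNT(*)

Corrected query:
SELECT dept, COUNT(*) FROM employees GROUP BY dept

Result:
dept    | COUNT(*)
--------+---------
Finance | 4       
HR      | 4       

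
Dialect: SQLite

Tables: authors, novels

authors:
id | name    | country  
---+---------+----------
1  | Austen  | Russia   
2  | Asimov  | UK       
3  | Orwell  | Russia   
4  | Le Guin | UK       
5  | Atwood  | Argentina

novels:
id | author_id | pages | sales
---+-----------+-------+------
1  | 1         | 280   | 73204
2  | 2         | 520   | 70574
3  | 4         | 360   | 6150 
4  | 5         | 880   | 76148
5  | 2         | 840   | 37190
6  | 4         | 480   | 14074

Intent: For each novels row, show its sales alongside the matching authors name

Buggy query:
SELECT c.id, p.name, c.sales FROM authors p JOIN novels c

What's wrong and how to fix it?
Bug: JOIN with no ON clause produces a cartesian product; every novels row pairs with every authors row

Fix: Add ON c.author_id = p.id to the JOIN

Corrected query:
SELECT c.id, p.name, c.sales FROM authors p JOIN novels c ON c.author_id = p.id

Result:
id | name    | sales
---+---------+------
1  | Austen  | 73204
2  | Asimov  | 70574
3  | Le Guin | 6150 
4  | Atwood  | 76148
5  | Asimov  | 37190
6  | Le Guin | 14074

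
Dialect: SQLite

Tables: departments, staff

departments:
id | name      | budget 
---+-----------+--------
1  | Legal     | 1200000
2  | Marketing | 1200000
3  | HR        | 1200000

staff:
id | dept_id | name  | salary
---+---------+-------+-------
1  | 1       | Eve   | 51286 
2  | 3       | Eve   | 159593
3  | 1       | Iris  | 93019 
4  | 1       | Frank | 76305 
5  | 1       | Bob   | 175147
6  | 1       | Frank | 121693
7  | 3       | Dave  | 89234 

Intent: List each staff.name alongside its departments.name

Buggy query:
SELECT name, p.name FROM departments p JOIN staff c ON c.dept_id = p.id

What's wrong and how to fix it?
Bug: 'name' exists in both joined tables, so the database can't tell which one is meant

Fix: Qualify the column with its table alias (c.name)

Corrected query:
SELECT c.name, p.name FROM departments p JOIN staff c ON c.dept_id = p.id

Result:
name  | name 
------+------
Eve   | Legal
Eve   | HR   
Iris  | Legal
Frank | Legal
Bob   | Legal
Frank | Legal
Dave  | HR   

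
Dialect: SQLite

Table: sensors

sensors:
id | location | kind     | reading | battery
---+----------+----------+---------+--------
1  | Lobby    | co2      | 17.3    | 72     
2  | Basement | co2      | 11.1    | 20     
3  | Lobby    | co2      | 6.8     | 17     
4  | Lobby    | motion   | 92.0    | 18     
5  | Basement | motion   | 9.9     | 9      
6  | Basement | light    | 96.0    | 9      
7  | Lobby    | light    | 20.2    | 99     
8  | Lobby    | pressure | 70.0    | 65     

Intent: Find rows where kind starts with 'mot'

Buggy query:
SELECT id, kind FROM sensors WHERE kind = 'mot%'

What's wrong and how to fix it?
Bug: Wildcards only work with LIKE; '=' treats '%' as a literal character

Fix: Replace '=' with LIKE so 'mot%' is treated as a pattern

Corrected query:
SELECT id, kind FROM sensors WHERE kind LIKE 'mot%'

Result:
id | kind  
---+-------
4  | motion
5  | motion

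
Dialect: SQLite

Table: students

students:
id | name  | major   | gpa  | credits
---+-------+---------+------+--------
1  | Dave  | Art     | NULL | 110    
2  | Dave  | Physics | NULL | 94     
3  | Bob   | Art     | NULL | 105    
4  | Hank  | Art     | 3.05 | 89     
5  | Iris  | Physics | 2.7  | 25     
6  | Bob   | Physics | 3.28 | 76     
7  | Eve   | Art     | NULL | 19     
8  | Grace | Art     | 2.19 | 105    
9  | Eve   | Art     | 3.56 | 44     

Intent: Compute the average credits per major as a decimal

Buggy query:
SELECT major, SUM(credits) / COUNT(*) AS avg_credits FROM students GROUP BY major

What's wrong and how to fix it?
Bug: SUM(credits) and COUNT(*) are both integers; the division truncates the fractional part

Fix: Multiply by 1.0 (or CAST to REAL) to force floating-point division

Corrected query:
SELECT major, SUM(credits) * 1.0 / COUNT(*) AS avg_credits FROM students GROUP BY major

Result:
major   | avg_credits
--------+------------
Art     | 78.666667  
Physics | 65         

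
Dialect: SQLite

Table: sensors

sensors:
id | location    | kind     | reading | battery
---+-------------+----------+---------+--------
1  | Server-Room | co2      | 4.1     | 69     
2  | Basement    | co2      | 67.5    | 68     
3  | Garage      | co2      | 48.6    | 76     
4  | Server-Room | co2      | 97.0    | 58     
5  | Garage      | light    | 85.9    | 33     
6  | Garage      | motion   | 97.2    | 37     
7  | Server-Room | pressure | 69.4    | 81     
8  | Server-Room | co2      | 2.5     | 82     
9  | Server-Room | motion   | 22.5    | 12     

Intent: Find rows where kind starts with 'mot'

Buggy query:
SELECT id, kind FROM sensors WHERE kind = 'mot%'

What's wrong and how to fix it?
Bug: Wildcards only work with LIKE; '=' treats '%' as a literal character

Fix: Use LIKE for wildcard pattern matching

Corrected query:
SELECT id, kind FROM sensors WHERE kind LIKE 'mot%'

Result:
id | kind  
---+-------
6  | motion
9  | motion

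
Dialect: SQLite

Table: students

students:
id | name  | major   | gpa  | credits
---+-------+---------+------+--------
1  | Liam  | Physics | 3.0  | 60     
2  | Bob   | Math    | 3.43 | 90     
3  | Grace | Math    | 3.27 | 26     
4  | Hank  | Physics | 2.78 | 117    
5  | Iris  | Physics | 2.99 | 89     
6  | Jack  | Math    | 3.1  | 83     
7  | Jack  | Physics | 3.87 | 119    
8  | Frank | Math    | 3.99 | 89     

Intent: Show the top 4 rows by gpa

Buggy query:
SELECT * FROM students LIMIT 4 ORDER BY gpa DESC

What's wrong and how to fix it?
Bug: ORDER BY cannot follow LIMIT; LIMIT is the final clause

Fix: Swap the clauses: ORDER BY first, then LIMIT

Corrected query:
SELECT * FROM students ORDER BY gpa DESC LIMIT 4

Result:
id | name  | major   | gpa  | credits
---+-------+---------+------+--------
8  | Frank | Math    | 3.99 | 89     
7  | Jack  | Physics | 3.87 | 119    
2  | Bob   | Math    | 3.43 | 90     
3  | Grace | Math    | 3.27 | 26     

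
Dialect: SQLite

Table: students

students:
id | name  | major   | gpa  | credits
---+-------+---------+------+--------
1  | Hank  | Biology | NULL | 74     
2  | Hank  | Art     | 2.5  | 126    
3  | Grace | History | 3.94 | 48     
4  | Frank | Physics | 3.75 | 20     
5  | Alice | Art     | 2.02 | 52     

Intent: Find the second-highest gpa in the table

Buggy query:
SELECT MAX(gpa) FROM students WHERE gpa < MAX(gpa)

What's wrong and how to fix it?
Bug: MAX(gpa) on the right of the comparison is an aggregate-in-WHERE error

Fix: Put the inner MAX in a scalar subquery

Corrected query:
SELECT MAX(gpa) FROM students WHERE gpa < (SELECT MAX(gpa) FROM students)

Result:
MAX(gpa)
--------
3.75    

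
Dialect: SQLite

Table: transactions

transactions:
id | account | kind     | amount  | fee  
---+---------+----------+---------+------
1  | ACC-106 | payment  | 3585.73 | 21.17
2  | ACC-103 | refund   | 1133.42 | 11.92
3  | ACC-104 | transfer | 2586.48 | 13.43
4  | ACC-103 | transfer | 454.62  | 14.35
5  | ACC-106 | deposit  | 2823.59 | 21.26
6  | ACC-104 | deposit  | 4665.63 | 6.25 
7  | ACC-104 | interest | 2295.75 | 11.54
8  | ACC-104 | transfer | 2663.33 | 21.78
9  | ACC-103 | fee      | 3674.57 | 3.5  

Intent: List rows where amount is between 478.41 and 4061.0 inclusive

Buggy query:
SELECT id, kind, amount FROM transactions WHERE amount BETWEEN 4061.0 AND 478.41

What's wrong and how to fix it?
Bug: The bounds are reversed; BETWEEN a AND b requires a <= b to match anything

Fix: Swap the bounds so the smaller value comes first

Corrected query:
SELECT id, kind, amount FROM transactions WHERE amount BETWEEN 478.41 AND 4061.0

Result:
id | kind     | amount 
---+----------+--------
1  | payment  | 3585.73
2  | refund   | 1133.42
3  | transfer | 2586.48
5  | deposit  | 2823.59
7  | interest | 2295.75
8  | transfer | 2663.33
9  | fee      | 3674.57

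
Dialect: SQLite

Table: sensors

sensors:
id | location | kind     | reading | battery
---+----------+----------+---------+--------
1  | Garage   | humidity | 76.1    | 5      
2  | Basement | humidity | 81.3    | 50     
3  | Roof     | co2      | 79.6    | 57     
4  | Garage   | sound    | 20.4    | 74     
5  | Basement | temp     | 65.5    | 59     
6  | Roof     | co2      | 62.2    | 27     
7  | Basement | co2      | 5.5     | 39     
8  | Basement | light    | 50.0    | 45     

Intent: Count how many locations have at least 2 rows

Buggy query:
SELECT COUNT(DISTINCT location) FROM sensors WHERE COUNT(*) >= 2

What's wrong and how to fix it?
Bug: COUNT(*) cannot appear in WHERE; the per-group count doesn't exist yet

Fix: Group first with HAVING COUNT(*) >= 2, then COUNT the resulting groups

Corrected query:
SELECT COUNT(*) FROM (SELECT location FROM sensors GROUP BY location HAVING COUNT(*) >= 2)

Result:
COUNT(*)
--------
3       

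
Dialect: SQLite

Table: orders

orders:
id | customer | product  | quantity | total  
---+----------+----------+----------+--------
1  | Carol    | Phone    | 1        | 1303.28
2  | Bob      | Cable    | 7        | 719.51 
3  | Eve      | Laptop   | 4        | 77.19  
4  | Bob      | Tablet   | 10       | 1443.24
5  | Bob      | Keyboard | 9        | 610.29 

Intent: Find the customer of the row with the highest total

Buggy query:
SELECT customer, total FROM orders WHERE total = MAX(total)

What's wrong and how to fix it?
Bug: MAX(total) is an aggregate and cannot be used directly in WHERE

Fix: Use a subquery: WHERE total = (SELECT MAX(total) FROM orders)

Corrected query:
SELECT customer, total FROM orders WHERE total = (SELECT MAX(total) FROM orders)

Result:
customer | total  
---------+--------
Bob      | 1443.24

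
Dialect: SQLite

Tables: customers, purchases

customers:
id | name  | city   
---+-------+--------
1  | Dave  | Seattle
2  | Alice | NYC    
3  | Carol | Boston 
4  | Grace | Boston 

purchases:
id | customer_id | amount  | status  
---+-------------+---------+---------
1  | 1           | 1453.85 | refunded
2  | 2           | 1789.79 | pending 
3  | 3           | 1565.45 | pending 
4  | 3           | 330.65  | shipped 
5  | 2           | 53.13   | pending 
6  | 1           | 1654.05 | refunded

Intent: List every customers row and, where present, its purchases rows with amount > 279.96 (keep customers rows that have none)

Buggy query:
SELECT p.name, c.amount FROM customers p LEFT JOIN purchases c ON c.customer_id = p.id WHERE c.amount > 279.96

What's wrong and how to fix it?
Bug: Filtering c.amount in WHERE discards the NULL rows produced by LEFT JOIN, turning it into an inner join

Fix: Move the right-table condition into the ON clause so unmatched parents are kept

Corrected query:
SELECT p.name, c.amount FROM customers p LEFT JOIN purchases c ON c.customer_id = p.id AND c.amount > 279.96

Result:
name  | amount 
------+--------
Dave  | 1453.85
Dave  | 1654.05
Alice | 1789.79
Carol | 330.65 
Carol | 1565.45
Grace | NULL   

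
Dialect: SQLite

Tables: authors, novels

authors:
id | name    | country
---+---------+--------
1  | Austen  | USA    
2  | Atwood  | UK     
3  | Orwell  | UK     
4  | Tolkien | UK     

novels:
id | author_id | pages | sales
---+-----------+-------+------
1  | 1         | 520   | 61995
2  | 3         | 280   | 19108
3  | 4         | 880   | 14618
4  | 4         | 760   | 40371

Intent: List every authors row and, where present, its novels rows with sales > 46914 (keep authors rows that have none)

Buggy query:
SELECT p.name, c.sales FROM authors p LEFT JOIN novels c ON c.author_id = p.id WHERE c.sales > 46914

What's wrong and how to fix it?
Bug: Filtering c.sales in WHERE discards the NULL rows produced by LEFT JOIN, turning it into an inner join

Fix: Move the right-table condition into the ON clause so unmatched parents are kept

Corrected query:
SELECT p.name, c.sales FROM authors p LEFT JOIN novels c ON c.author_id = p.id AND c.sales > 46914

Result:
name    | sales
--------+------
Austen  | 61995
Atwood  | NULL 
Orwell  | NULL 
Tolkien | NULL 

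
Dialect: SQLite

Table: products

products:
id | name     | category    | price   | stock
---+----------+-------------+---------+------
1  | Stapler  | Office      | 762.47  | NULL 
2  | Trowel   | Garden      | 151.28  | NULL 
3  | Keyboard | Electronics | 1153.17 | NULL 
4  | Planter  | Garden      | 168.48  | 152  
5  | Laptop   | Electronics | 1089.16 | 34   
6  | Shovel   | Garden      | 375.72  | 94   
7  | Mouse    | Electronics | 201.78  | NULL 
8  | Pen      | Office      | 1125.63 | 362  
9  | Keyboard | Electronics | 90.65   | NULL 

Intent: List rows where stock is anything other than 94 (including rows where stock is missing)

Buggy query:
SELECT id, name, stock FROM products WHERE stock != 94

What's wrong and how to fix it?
Bug: Inequality against NULL is unknown, not true; rows with NULL are dropped

Fix: Handle NULL separately with IS NULL alongside the inequality

Corrected query:
SELECT id, name, stock FROM products WHERE stock != 94 OR stock IS NULL

Result:
id | name     | stock
---+----------+------
1  | Stapler  | NULL 
2  | Trowel   | NULL 
3  | Keyboard | NULL 
4  | Planter  | 152  
5  | Laptop   | 34   
7  | Mouse    | NULL 
8  | Pen      | 362  
9  | Keyboard | NULL 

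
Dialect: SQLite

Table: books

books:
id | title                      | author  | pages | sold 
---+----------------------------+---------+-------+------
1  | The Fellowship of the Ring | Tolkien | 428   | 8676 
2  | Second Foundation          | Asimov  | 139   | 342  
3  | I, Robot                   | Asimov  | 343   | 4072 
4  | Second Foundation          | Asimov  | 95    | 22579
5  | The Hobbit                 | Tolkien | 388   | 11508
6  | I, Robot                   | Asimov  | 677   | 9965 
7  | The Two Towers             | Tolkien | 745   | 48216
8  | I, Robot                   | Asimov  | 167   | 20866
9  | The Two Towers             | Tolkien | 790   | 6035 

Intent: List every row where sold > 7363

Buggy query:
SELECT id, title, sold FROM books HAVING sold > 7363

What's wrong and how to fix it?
Bug: HAVING filters the output of aggregation, but this query has no GROUP BY and no aggregate functions, so SQLite rejects it (HAVING clause on a non-aggregate query); the condition here is per row

Fix: Use WHERE for row-level filtering

Corrected query:
SELECT id, title, sold FROM books WHERE sold > 7363

Result:
id | title                      | sold 
---+----------------------------+------
1  | The Fellowship of the Ring | 8676 
4  | Second Foundation          | 22579
5  | The Hobbit                 | 11508
6  | I, Robot                   | 9965 
7  | The Two Towers             | 48216
8  | I, Robot                   | 20866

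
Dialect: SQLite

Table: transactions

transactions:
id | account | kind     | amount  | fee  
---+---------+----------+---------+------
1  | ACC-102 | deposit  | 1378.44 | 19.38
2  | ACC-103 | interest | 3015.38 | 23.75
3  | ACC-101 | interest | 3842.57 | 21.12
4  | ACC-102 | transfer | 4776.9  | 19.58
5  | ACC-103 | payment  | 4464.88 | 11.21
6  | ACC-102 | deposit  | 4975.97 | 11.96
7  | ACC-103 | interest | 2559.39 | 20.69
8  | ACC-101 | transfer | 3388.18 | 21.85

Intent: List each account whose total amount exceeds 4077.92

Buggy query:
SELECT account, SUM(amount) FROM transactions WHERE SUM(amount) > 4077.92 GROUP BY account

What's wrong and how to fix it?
Bug: WHERE runs before GROUP BY, so aggregates aren't available there

Fix: Move the aggregate condition to a HAVING clause

Corrected query:
SELECT account, SUM(amount) FROM transactions GROUP BY account HAVING SUM(amount) > 4077.92

Result:
account | SUM(amount)
--------+------------
ACC-101 | 7230.75    
ACC-102 | 11131.31   
ACC-103 | 10039.65   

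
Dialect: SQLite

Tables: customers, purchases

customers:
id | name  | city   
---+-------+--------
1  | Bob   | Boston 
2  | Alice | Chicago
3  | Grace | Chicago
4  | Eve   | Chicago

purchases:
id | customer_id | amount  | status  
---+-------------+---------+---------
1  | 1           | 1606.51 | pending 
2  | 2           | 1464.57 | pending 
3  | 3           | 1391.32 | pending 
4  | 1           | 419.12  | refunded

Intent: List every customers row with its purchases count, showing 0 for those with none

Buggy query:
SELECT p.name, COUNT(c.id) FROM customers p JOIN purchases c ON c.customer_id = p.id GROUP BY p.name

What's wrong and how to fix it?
Bug: INNER JOIN drops customers rows that have no matching purchases rows

Fix: Use LEFT JOIN so parents without children still appear (COUNT(c.id) gives 0)

Corrected query:
SELECT p.name, COUNT(c.id) FROM customers p LEFT JOIN purchases c ON c.customer_id = p.id GROUP BY p.name

Result:
name  | COUNT(c.id)
------+------------
Alice | 1          
Bob   | 2          
Eve   | 0          
Grace | 1          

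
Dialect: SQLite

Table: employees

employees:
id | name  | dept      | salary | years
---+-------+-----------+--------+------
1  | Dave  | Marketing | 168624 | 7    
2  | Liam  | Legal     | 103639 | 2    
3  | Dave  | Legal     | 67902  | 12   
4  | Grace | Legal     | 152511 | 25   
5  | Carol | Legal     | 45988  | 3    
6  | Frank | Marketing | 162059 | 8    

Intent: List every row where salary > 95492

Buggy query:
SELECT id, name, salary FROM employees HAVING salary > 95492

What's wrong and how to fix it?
Bug: This is a non-aggregate query (no GROUP BY, no aggregates), so in SQLite the HAVING clause is invalid here; a row-level condition belongs in WHERE

Fix: Use WHERE for row-level filtering

Corrected query:
SELECT id, name, salary FROM employees WHERE salary > 95492

Result:
id | name  | salary
---+-------+-------
1  | Dave  | 168624
2  | Liam  | 103639
4  | Grace | 152511
6  | Frank | 162059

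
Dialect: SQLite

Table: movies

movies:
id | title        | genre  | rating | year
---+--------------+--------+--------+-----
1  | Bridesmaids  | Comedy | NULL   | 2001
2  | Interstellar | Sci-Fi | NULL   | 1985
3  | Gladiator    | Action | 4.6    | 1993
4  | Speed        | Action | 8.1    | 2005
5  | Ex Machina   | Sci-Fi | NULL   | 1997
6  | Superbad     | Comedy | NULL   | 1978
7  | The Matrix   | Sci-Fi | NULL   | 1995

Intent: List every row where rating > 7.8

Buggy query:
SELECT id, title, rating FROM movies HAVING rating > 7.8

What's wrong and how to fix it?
Bug: HAVING filters the output of aggregation, but this query has no GROUP BY and no aggregate functions, so SQLite rejects it (HAVING clause on a non-aggregate query); the condition here is per row

Fix: Use WHERE for row-level filtering

Corrected query:
SELECT id, title, rating FROM movies WHERE rating > 7.8

Result:
id | title | rating
---+-------+-------
4  | Speed | 8.1   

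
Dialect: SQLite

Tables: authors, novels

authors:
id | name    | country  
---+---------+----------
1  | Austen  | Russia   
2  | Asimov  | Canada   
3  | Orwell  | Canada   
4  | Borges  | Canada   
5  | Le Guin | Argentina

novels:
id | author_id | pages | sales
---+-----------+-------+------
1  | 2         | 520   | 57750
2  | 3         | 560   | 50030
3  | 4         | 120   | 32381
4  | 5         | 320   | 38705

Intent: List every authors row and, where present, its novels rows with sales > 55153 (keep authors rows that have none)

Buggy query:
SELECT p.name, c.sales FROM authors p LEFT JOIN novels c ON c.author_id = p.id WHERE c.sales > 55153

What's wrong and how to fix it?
Bug: A WHERE condition on the right-hand table after LEFT JOIN drops unmatched parents

Fix: Put 'c.sales > 55153' in the JOIN's ON clause instead of WHERE

Corrected query:
SELECT p.name, c.sales FROM authors p LEFT JOIN novels c ON c.author_id = p.id AND c.sales > 55153

Result:
name    | sales
--------+------
Austen  | NULL 
Asimov  | 57750
Orwell  | NULL 
Borges  | NULL 
Le Guin | NULL 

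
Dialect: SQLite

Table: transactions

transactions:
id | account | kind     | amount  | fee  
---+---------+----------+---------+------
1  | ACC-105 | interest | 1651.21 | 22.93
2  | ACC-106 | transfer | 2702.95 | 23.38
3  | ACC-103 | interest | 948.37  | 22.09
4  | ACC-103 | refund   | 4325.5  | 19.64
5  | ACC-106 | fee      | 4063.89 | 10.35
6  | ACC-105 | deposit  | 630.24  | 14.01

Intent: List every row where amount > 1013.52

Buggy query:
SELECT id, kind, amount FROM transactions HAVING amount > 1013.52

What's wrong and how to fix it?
Bug: This is a non-aggregate query (no GROUP BY, no aggregates), so in SQLite the HAVING clause is invalid here; a row-level condition belongs in WHERE

Fix: Use WHERE for row-level filtering

Corrected query:
SELECT id, kind, amount FROM transactions WHERE amount > 1013.52

Result:
id | kind     | amount 
---+----------+--------
1  | interest | 1651.21
2  | transfer | 2702.95
4  | refund   | 4325.5 
5  | fee      | 4063.89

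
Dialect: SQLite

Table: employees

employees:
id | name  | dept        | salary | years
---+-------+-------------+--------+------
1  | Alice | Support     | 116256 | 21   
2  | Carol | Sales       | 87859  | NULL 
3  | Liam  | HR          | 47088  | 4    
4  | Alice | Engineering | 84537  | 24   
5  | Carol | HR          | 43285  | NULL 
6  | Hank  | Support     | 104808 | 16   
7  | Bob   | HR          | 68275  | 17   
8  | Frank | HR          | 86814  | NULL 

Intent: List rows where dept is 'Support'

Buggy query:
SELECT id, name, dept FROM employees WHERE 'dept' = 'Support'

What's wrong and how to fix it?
Bug: 'dept' in single quotes is a string literal, not the column; the comparison is literal-vs-literal and never true

Fix: Reference the column as dept without single quotes

Corrected query:
SELECT id, name, dept FROM employees WHERE dept = 'Support'

Result:
id | name  | dept   
---+-------+--------
1  | Alice | Support
6  | Hank  | Support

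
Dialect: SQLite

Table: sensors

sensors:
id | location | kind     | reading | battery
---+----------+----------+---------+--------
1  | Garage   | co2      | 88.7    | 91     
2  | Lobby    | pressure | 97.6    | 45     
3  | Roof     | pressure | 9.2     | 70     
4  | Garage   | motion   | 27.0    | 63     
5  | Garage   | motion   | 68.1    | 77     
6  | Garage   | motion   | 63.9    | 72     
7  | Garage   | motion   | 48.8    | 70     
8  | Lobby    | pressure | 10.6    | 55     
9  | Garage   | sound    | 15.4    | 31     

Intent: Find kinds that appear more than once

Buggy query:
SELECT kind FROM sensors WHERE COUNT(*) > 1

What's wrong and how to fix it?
Bug: WHERE can't reference COUNT(*); aggregates are computed after WHERE

Fix: Group first, then use HAVING for the count condition

Corrected query:
SELECT kind FROM sensors GROUP BY kind HAVING COUNT(*) > 1

Result:
kind    
--------
motion  
pressure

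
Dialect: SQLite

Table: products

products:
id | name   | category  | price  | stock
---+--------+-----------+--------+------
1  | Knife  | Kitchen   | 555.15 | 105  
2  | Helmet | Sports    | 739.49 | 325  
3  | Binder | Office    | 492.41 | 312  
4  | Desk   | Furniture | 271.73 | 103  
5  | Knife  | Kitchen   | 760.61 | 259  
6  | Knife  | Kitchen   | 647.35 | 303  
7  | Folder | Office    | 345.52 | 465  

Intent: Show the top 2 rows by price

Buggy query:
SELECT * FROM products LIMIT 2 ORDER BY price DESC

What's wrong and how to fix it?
Bug: ORDER BY cannot follow LIMIT; LIMIT is the final clause

Fix: Sort with ORDER BY, then apply LIMIT

Corrected query:
SELECT * FROM products ORDER BY price DESC LIMIT 2

Result:
id | name   | category | price  | stock
---+--------+----------+--------+------
5  | Knife  | Kitchen  | 760.61 | 259  
2  | Helmet | Sports   | 739.49 | 325  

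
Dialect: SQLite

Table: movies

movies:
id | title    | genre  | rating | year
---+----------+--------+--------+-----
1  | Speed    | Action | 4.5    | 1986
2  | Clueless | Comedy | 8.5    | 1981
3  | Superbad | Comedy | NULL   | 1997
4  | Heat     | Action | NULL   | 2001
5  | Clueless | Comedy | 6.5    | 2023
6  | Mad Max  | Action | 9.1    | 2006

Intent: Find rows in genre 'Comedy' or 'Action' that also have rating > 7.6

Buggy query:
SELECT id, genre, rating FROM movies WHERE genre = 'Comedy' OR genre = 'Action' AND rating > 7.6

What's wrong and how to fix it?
Bug: AND binds tighter than OR, so this parses as genre = 'Comedy' OR (genre = 'Action' AND rating > 7.6)

Fix: Add parentheses around the OR so the AND applies to both alternatives

Corrected query:
SELECT id, genre, rating FROM movies WHERE (genre = 'Comedy' OR genre = 'Action') AND rating > 7.6

Result:
id | genre  | rating
---+--------+-------
2  | Comedy | 8.5   
6  | Action | 9.1   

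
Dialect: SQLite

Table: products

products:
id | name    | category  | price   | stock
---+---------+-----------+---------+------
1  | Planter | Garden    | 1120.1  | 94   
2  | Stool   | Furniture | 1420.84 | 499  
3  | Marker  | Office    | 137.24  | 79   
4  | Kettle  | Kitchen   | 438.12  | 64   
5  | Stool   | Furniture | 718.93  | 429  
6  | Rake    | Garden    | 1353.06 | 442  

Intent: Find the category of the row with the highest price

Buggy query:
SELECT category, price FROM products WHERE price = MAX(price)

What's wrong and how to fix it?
Bug: MAX(price) is an aggregate and cannot be used directly in WHERE

Fix: Wrap MAX in a scalar subquery so WHERE compares against a single value

Corrected query:
SELECT category, price FROM products WHERE price = (SELECT MAX(price) FROM products)

Result:
category  | price  
----------+--------
Furniture | 1420.84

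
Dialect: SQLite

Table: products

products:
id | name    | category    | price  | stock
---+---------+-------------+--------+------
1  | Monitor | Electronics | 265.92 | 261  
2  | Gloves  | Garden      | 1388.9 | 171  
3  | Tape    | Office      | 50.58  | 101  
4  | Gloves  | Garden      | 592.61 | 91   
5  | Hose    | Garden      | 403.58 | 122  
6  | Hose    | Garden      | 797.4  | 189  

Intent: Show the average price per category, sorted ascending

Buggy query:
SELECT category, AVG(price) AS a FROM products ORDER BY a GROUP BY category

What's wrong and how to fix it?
Bug: ORDER BY appears before GROUP BY; SQL clause order requires GROUP BY first

Fix: Reorder: SELECT … FROM … GROUP BY … ORDER BY …

Corrected query:
SELECT category, AVG(price) AS a FROM products GROUP BY category ORDER BY a

Result:
category    | a       
------------+---------
Office      | 50.58   
Electronics | 265.92  
Garden      | 795.6225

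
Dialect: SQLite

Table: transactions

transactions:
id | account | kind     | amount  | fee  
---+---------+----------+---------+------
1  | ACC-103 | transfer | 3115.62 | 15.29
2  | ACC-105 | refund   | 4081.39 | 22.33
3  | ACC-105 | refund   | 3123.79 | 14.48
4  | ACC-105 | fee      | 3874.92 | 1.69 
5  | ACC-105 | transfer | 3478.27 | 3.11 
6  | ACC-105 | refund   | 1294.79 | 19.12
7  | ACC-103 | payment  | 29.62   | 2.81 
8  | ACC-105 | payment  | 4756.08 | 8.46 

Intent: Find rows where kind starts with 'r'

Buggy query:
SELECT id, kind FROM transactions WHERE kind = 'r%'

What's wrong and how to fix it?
Bug: '=' compares the literal string including the % character; pattern matching needs LIKE

Fix: Replace '=' with LIKE so 'r%' is treated as a pattern

Corrected query:
SELECT id, kind FROM transactions WHERE kind LIKE 'r%'

Result:
id | kind  
---+-------
2  | refund
3  | refund
6  | refund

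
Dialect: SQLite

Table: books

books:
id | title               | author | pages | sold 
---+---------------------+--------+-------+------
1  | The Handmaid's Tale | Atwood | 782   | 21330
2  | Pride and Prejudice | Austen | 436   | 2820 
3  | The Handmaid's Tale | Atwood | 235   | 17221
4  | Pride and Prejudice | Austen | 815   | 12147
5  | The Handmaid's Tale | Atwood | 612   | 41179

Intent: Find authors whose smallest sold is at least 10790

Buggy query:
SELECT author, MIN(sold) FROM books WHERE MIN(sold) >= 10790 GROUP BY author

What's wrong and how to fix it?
Bug: MIN() in WHERE is a misuse of aggregate

Fix: Use HAVING for the per-group MIN condition

Corrected query:
SELECT author, MIN(sold) FROM books GROUP BY author HAVING MIN(sold) >= 10790

Result:
author | MIN(sold)
-------+----------
Atwood | 17221    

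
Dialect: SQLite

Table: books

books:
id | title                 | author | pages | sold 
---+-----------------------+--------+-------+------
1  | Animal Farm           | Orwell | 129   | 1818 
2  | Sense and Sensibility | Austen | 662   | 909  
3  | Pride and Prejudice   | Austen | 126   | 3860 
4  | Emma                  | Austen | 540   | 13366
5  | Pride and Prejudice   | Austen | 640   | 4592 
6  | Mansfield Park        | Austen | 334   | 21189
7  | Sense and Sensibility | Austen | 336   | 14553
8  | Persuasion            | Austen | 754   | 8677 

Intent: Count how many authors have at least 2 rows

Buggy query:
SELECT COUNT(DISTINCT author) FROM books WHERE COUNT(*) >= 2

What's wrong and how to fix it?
Bug: WHERE filters individual rows, not groups, so a group-level COUNT is invalid there

Fix: Use a subquery that GROUPs and filters with HAVING, then count its rows

Corrected query:
SELECT COUNT(*) FROM (SELECT author FROM books GROUP BY author HAVING COUNT(*) >= 2)

Result:
COUNT(*)
--------
1       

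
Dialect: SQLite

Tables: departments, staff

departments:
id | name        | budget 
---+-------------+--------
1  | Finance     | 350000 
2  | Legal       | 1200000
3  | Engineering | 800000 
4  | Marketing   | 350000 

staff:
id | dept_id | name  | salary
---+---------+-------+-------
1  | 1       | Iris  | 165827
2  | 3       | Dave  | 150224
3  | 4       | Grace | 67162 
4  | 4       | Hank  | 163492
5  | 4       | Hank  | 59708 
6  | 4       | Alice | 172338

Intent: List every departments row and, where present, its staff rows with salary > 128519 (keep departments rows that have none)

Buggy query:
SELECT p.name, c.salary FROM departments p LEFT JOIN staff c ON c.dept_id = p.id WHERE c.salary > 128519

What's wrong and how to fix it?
Bug: A WHERE condition on the right-hand table after LEFT JOIN drops unmatched parents

Fix: Put 'c.salary > 128519' in the JOIN's ON clause instead of WHERE

Corrected query:
SELECT p.name, c.salary FROM departments p LEFT JOIN staff c ON c.dept_id = p.id AND c.salary > 128519

Result:
name        | salary
------------+-------
Finance     | 165827
Legal       | NULL  
Engineering | 150224
Marketing   | 163492
Marketing   | 172338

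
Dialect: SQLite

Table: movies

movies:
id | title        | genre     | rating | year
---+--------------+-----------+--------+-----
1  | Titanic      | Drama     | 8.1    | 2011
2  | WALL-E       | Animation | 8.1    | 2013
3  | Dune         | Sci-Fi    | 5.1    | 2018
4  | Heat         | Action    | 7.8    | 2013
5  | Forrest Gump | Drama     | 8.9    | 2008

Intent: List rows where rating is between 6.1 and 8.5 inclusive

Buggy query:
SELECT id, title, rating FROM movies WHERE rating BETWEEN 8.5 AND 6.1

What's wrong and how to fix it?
Bug: BETWEEN expects the lower bound first; with 8.5 AND 6.1 the range is empty

Fix: Write BETWEEN 6.1 AND 8.5

Corrected query:
SELECT id, title, rating FROM movies WHERE rating BETWEEN 6.1 AND 8.5

Result:
id | title   | rating
---+---------+-------
1  | Titanic | 8.1   
2  | WALL-E  | 8.1   
4  | Heat    | 7.8   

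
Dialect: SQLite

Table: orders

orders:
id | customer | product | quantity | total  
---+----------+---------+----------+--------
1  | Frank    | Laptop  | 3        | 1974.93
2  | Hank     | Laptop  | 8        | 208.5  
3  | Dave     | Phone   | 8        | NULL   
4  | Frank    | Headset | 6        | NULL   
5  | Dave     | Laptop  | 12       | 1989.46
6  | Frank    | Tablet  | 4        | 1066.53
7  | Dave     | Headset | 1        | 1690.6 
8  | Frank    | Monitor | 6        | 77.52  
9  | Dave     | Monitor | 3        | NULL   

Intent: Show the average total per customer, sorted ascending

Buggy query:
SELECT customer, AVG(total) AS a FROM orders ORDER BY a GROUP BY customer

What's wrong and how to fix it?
Bug: GROUP BY must precede ORDER BY

Fix: Move ORDER BY to the end, after GROUP BY

Corrected query:
SELECT customer, AVG(total) AS a FROM orders GROUP BY customer ORDER BY a

Result:
customer | a      
---------+--------
Hank     | 208.5  
Frank    | 1039.66
Dave     | 1840.03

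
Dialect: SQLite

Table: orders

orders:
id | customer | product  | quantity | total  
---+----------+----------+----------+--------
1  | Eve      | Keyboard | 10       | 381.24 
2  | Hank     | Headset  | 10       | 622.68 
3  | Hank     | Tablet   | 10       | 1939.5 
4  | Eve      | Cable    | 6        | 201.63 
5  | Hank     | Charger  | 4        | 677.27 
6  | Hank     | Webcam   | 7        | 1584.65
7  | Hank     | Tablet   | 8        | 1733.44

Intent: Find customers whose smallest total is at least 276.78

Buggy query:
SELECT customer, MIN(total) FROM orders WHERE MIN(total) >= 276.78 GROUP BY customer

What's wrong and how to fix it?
Bug: MIN() in WHERE is a misuse of aggregate

Fix: Use HAVING for the per-group MIN condition

Corrected query:
SELECT customer, MIN(total) FROM orders GROUP BY customer HAVING MIN(total) >= 276.78

Result:
customer | MIN(total)
---------+-----------
Hank     | 622.68    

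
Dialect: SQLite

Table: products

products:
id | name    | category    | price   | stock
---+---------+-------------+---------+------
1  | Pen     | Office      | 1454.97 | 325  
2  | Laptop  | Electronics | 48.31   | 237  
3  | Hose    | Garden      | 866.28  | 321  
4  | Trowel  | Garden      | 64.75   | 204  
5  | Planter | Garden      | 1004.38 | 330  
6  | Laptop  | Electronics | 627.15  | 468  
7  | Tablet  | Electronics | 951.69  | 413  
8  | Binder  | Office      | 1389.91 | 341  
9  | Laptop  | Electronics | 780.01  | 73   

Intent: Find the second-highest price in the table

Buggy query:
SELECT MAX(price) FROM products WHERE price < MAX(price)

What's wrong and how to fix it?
Bug: The inner MAX is an aggregate inside WHERE, which is not allowed

Fix: Put the inner MAX in a scalar subquery

Corrected query:
SELECT MAX(price) FROM products WHERE price < (SELECT MAX(price) FROM products)

Result:
MAX(price)
----------
1389.91   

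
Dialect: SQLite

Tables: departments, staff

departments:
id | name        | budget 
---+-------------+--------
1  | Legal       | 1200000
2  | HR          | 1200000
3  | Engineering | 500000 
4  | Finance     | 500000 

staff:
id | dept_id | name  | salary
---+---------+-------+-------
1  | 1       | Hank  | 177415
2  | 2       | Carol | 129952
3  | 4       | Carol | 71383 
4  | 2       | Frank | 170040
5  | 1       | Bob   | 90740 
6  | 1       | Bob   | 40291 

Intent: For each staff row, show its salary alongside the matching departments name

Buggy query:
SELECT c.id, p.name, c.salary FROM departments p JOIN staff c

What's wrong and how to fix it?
Bug: JOIN with no ON clause produces a cartesian product; every staff row pairs with every departments row

Fix: Add ON c.dept_id = p.id to the JOIN

Corrected query:
SELECT c.id, p.name, c.salary FROM departments p JOIN staff c ON c.dept_id = p.id

Result:
id | name    | salary
---+---------+-------
1  | Legal   | 177415
2  | HR      | 129952
3  | Finance | 71383 
4  | HR      | 170040
5  | Legal   | 90740 
6  | Legal   | 40291 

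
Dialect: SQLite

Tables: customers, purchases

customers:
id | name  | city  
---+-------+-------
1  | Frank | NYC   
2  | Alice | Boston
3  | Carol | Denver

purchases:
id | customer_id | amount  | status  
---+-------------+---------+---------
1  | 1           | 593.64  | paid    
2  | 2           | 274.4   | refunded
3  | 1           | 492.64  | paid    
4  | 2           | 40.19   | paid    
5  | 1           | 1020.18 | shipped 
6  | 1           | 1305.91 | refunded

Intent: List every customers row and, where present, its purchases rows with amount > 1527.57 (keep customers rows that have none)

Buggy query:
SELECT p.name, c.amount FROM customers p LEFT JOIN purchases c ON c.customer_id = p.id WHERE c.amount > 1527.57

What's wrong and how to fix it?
Bug: Filtering c.amount in WHERE discards the NULL rows produced by LEFT JOIN, turning it into an inner join

Fix: Move the right-table condition into the ON clause so unmatched parents are kept

Corrected query:
SELECT p.name, c.amount FROM customers p LEFT JOIN purchases c ON c.customer_id = p.id AND c.amount > 1527.57

Result:
name  | amount
------+-------
Frank | NULL  
Alice | NULL  
Carol | NULL  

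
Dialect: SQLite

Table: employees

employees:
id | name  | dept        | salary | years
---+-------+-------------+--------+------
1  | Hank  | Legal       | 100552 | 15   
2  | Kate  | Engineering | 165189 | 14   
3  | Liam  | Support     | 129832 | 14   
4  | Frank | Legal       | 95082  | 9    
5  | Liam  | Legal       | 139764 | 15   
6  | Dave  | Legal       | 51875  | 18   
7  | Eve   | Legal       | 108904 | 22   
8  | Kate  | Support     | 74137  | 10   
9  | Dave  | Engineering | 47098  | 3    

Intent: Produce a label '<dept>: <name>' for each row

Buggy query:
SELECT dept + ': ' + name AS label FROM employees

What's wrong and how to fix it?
Bug: SQLite uses || for string concatenation; + coerces text to numbers (yielding 0)

Fix: Use the || operator for string concatenation

Corrected query:
SELECT dept || ': ' || name AS label FROM employees

Result:
label            
-----------------
Legal: Hank      
Engineering: Kate
Support: Liam    
Legal: Frank     
Legal: Liam      
Legal: Dave      
Legal: Eve       
Support: Kate    
Engineering: Dave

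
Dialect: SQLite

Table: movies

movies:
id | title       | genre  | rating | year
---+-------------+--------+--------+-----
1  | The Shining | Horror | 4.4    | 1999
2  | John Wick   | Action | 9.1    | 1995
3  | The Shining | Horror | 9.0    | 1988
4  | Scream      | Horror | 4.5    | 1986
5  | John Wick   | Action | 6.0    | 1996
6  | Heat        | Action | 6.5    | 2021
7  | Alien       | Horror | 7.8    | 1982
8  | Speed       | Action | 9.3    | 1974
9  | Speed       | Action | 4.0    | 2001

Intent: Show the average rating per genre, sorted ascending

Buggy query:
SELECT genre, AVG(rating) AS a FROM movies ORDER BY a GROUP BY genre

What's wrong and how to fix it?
Bug: ORDER BY appears before GROUP BY; SQL clause order requires GROUP BY first

Fix: Reorder: SELECT … FROM … GROUP BY … ORDER BY …

Corrected query:
SELECT genre, AVG(rating) AS a FROM movies GROUP BY genre ORDER BY a

Result:
genre  | a    
-------+------
Horror | 6.425
Action | 6.98 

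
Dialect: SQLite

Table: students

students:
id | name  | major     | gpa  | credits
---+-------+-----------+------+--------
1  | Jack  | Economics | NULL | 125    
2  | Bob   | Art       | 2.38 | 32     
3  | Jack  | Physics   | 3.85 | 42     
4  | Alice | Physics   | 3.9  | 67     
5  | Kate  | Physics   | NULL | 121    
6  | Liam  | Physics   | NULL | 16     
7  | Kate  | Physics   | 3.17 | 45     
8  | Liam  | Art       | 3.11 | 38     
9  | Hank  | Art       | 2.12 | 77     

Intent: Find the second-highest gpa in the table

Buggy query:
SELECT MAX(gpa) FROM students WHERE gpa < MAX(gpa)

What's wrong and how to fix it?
Bug: MAX(gpa) on the right of the comparison is an aggregate-in-WHERE error

Fix: Compute the overall MAX in a subquery, then take MAX of rows below it

Corrected query:
SELECT MAX(gpa) FROM students WHERE gpa < (SELECT MAX(gpa) FROM students)

Result:
MAX(gpa)
--------
3.85    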